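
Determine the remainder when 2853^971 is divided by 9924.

8409

Using repeated squaring:
971 in binary is 1111001011, i.e. 971 = 512 + 256 + 128 + 64 + 8 + 2 + 1.
2853^1 ≡ 2853 (mod 9924)
2853^2 ≡ 2853^2 = 8139609 ≡ 1929 (mod 9924)
2853^4 ≡ 1929^2 = 3721041 ≡ 9465 (mod 9924)
2853^8 ≡ 9465^2 = 89586225 ≡ 2277 (mod 9924)
2853^16 ≡ 2277^2 = 5184729 ≡ 4401 (mod 9924)
2853^32 ≡ 4401^2 = 19368801 ≡ 7077 (mod 9924)
2853^64 ≡ 7077^2 = 50083929 ≡ 7425 (mod 9924)
2853^128 ≡ 7425^2 = 55130625 ≡ 2805 (mod 9924)
2853^256 ≡ 2805^2 = 7868025 ≡ 8217 (mod 9924)
2853^512 ≡ 8217^2 = 67519089 ≡ 6117 (mod 9924)
2853^971 = 2853^512 × 2853^256 × 2853^128 × 2853^64 × 2853^8 × 2853^2 × 2853^1 ≡ 6117 × 8217 × 2805 × 7425 × 2277 × 1929 × 2853 (mod 9924).
Accumulate the product:
6117 × 8217 = 50263389 ≡ 8253
8253 × 2805 = 23149665 ≡ 6897
6897 × 7425 = 51210225 ≡ 2385
2385 × 2277 = 5430645 ≡ 2217
2217 × 1929 = 4276593 ≡ 9273
9273 × 2853 = 26455869 ≡ 8409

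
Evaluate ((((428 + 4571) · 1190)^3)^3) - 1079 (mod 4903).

428 + 4571 = 4999 ≡ 96 (mod 4903)
96 · 1190 = 114240 ≡ 1471 (mod 4903)
(1471)^3 ≡ 2123 (mod 4903)
(2123)^3 ≡ 3806 (mod 4903)
3806 - 1079 = 2727

2727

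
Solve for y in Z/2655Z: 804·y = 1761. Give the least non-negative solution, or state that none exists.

164

gcd(804, 2655) = 3, and 3 | 1761, so solutions exist.
Divide through by 3: 268·y ≡ 587 mod 885.
268⁻¹ ≡ 142 (mod 885).
y ≡ 142·587 ≡ 164 (mod 885).
The smallest non-negative solution is y = 164.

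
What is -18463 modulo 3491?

2483

-18463 = -6*3491 + 2483, so -18463 ≡ 2483 (mod 3491).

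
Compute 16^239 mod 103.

15

By square-and-multiply:
239 in binary is 11101111, i.e. 239 = 128 + 64 + 32 + 8 + 4 + 2 + 1.
16^1 ≡ 16 (mod 103)
16^2 ≡ 16^2 = 256 ≡ 50 (mod 103)
16^4 ≡ 50^2 = 2500 ≡ 28 (mod 103)
16^8 ≡ 28^2 = 784 ≡ 63 (mod 103)
16^16 ≡ 63^2 = 3969 ≡ 55 (mod 103)
16^32 ≡ 55^2 = 3025 ≡ 38 (mod 103)
16^64 ≡ 38^2 = 1444 ≡ 2 (mod 103)
16^128 ≡ 2^2 = 4 (mod 103)
16^239 = 16^128 × 16^64 × 16^32 × 16^8 × 16^4 × 16^2 × 16^1 ≡ 4 × 2 × 38 × 63 × 28 × 50 × 16 (mod 103).
Accumulate the product:
4 × 2 = 8
8 × 38 = 304 ≡ 98
98 × 63 = 6174 ≡ 97
97 × 28 = 2716 ≡ 38
38 × 50 = 1900 ≡ 46
46 × 16 = 736 ≡ 15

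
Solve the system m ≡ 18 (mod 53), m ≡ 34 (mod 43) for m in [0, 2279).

1926

53⁻¹ mod 43: 53·13 ≡ 1 (mod 43), so 53⁻¹ ≡ 13.
m = 18 + 53·((34 − 18)·13 mod 43) = 18 + 53·36 = 1926.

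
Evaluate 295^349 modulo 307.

275

By square-and-multiply:
349 in binary is 101011101, i.e. 349 = 256 + 64 + 16 + 8 + 4 + 1.
295^1 ≡ 295 (mod 307)
295^2 ≡ 295^2 = 87025 ≡ 144 (mod 307)
295^4 ≡ 144^2 = 20736 ≡ 167 (mod 307)
295^8 ≡ 167^2 = 27889 ≡ 259 (mod 307)
295^16 ≡ 259^2 = 67081 ≡ 155 (mod 307)
295^32 ≡ 155^2 = 24025 ≡ 79 (mod 307)
295^64 ≡ 79^2 = 6241 ≡ 101 (mod 307)
295^128 ≡ 101^2 = 10201 ≡ 70 (mod 307)
295^256 ≡ 70^2 = 4900 ≡ 295 (mod 307)
295^349 = 295^256 · 295^64 · 295^16 · 295^8 · 295^4 · 295^1 ≡ 295 · 101 · 155 · 259 · 167 · 295 (mod 307).
Accumulate the product:
295 · 101 = 29795 ≡ 16
16 · 155 = 2480 ≡ 24
24 · 259 = 6216 ≡ 76
76 · 167 = 12692 ≡ 105
105 · 295 = 30975 ≡ 275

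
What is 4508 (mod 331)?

205

4508 = 13×331 + 205, so 4508 ≡ 205 (mod 331).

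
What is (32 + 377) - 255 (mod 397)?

32 + 377 = 409 ≡ 12 (mod 397)
12 - 255 = -243 ≡ 154 (mod 397)

154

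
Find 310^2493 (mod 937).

Using repeated squaring:
310^1 ≡ 310 (mod 937)
310^2 ≡ 310^2 = 96100 ≡ 526 (mod 937)
310^4 ≡ 526^2 = 276676 ≡ 261 (mod 937)
310^8 ≡ 261^2 = 68121 ≡ 657 (mod 937)
310^16 ≡ 657^2 = 431649 ≡ 629 (mod 937)
310^32 ≡ 629^2 = 395641 ≡ 227 (mod 937)
310^64 ≡ 227^2 = 51529 ≡ 931 (mod 937)
310^128 ≡ 931^2 = 866761 ≡ 36 (mod 937)
310^256 ≡ 36^2 = 1296 ≡ 359 (mod 937)
310^512 ≡ 359^2 = 128881 ≡ 512 (mod 937)
310^1024 ≡ 512^2 = 262144 ≡ 721 (mod 937)
310^2048 ≡ 721^2 = 519841 ≡ 743 (mod 937)
310^2493 = 310^2048 * 310^256 * 310^128 * 310^32 * 310^16 * 310^8 * 310^4 * 310^1 ≡ 743 * 359 * 36 * 227 * 629 * 657 * 261 * 310 (mod 937).
Accumulate the product:
743 * 359 = 266737 ≡ 629
629 * 36 = 22644 ≡ 156
156 * 227 = 35412 ≡ 743
743 * 629 = 467347 ≡ 721
721 * 657 = 473697 ≡ 512
512 * 261 = 133632 ≡ 578
578 * 310 = 179180 ≡ 213

213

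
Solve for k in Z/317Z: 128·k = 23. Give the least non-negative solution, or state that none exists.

gcd(128, 317) = 1, so a unique solution mod 317 exists.
128⁻¹ ≡ 265 (mod 317).
k ≡ 265·23 ≡ 72 (mod 317).

72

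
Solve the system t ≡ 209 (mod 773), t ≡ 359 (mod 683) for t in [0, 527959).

353470

773⁻¹ mod 683: 773×554 ≡ 1 (mod 683), so 773⁻¹ ≡ 554.
t = 209 + 773×((359 − 209)×554 mod 683) = 209 + 773×457 = 353470.
Check: 353470 mod 773 = 209, 353470 mod 683 = 359. ✓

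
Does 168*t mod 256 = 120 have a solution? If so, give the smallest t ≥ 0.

19

gcd(168, 256) = 8, and 8 | 120, so solutions exist.
Divide through by 8: 21*t ≡ 15 (mod 32).
21⁻¹ ≡ 29 (mod 32).
t ≡ 29*15 ≡ 19 (mod 32).
The smallest non-negative solution is t = 19.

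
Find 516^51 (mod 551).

Compute successive squares:
51 in binary is 110011, i.e. 51 = 32 + 16 + 2 + 1.
516^1 ≡ 516 (mod 551)
516^2 ≡ 516^2 = 266256 ≡ 123 (mod 551)
516^4 ≡ 123^2 = 15129 ≡ 252 (mod 551)
516^8 ≡ 252^2 = 63504 ≡ 139 (mod 551)
516^16 ≡ 139^2 = 19321 ≡ 36 (mod 551)
516^32 ≡ 36^2 = 1296 ≡ 194 (mod 551)
516^51 = 516^32 · 516^16 · 516^2 · 516^1 ≡ 194 · 36 · 123 · 516 (mod 551).
Accumulate the product:
194 · 36 = 6984 ≡ 372
372 · 123 = 45756 ≡ 23
23 · 516 = 11868 ≡ 297

297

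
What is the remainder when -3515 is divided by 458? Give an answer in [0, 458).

149

-3515 = -8·458 + 149, so -3515 ≡ 149 (mod 458).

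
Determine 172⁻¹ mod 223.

By the extended Euclidean algorithm:
223 = 1×172 + 51
172 = 3×51 + 19
51 = 2×19 + 13
19 = 1×13 + 6
13 = 2×6 + 1
6 = 6×1 + 0
gcd(172, 223) = 1, so the inverse exists.
Bézout: 1 = 27×223 − 35×172.
So 172⁻¹ ≡ −35 ≡ 188 (mod 223).

188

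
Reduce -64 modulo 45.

26

-64 = -2·45 + 26, so -64 ≡ 26 (mod 45).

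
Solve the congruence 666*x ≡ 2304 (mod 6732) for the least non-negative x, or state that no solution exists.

gcd(666, 6732) = 18, and 18 | 2304, so solutions exist.
Divide through by 18: 37*x mod 374 = 128.
37⁻¹ ≡ 91 (mod 374).
x ≡ 91*128 ≡ 54 (mod 374).
The smallest non-negative solution is x = 54.

54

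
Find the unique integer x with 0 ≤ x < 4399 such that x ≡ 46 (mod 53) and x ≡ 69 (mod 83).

152

53⁻¹ mod 83: 53·47 ≡ 1 (mod 83), so 53⁻¹ ≡ 47.
x = 46 + 53·((69 − 46)·47 mod 83) = 46 + 53·2 = 152.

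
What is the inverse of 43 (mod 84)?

43

84 = 1·43 + 41
43 = 1·41 + 2
41 = 20·2 + 1
2 = 2·1 + 0
gcd(43, 84) = 1, so the inverse exists.
Back-substitute for 1:
1 = 1·41 − 20·2
  = −20·43 + 21·41
  = 21·84 − 41·43
So 43⁻¹ ≡ −41 ≡ 43 (mod 84).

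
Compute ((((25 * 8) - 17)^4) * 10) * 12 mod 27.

25 * 8 = 200 ≡ 11 (mod 27)
11 - 17 = -6 ≡ 21 (mod 27)
(21)^4 ≡ 0 (mod 27)
0 * 10 = 0
0 * 12 = 0

0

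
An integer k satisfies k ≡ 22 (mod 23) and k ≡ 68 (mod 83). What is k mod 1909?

23⁻¹ mod 83: 23*65 ≡ 1 (mod 83), so 23⁻¹ ≡ 65.
k = 22 + 23*((68 − 22)*65 mod 83) = 22 + 23*2 = 68.

68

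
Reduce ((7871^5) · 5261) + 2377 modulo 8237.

1389

(7871)^5 ≡ 6787 (mod 8237)
6787 · 5261 = 35706407 ≡ 7249 (mod 8237)
7249 + 2377 = 9626 ≡ 1389 (mod 8237)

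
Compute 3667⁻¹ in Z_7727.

2556

By the extended Euclidean algorithm:
7727 = 2*3667 + 393
3667 = 9*393 + 130
393 = 3*130 + 3
130 = 43*3 + 1
3 = 3*1 + 0
gcd(3667, 7727) = 1, so the inverse exists.
Back-substitute for 1:
1 = 1*130 − 43*3
  = −43*393 + 130*130
  = 130*3667 − 1213*393
  = −1213*7727 + 2556*3667
So 3667⁻¹ ≡ 2556 (mod 7727).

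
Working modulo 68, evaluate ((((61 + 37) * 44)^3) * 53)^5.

40

61 + 37 = 98 ≡ 30 (mod 68)
30 * 44 = 1320 ≡ 28 (mod 68)
(28)^3 ≡ 56 (mod 68)
56 * 53 = 2968 ≡ 44 (mod 68)
(44)^5 ≡ 40 (mod 68)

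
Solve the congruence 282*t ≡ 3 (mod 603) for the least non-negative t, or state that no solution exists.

gcd(282, 603) = 3, and 3 | 3, so solutions exist.
Divide through by 3: 94*t = 1 (mod 201).
94⁻¹ ≡ 139 (mod 201).
t ≡ 139*1 ≡ 139 (mod 201).
The smallest non-negative solution is t = 139.

139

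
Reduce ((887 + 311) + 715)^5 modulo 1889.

489

887 + 311 = 1198
1198 + 715 = 1913 ≡ 24 (mod 1889)
(24)^5 ≡ 489 (mod 1889)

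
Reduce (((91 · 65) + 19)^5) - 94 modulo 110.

50

91 · 65 = 5915 ≡ 85 (mod 110)
85 + 19 = 104
(104)^5 ≡ 34 (mod 110)
34 - 94 = -60 ≡ 50 (mod 110)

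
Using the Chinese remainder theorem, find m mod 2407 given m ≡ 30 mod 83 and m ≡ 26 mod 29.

113

83⁻¹ mod 29: 83·7 ≡ 1 (mod 29), so 83⁻¹ ≡ 7.
m = 30 + 83·((26 − 30)·7 mod 29) = 30 + 83·1 = 113.
Check: 113 mod 83 = 30, 113 mod 29 = 26. ✓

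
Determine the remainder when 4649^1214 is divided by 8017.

5147

Using repeated squaring:
4649^1 ≡ 4649 (mod 8017)
4649^2 ≡ 4649^2 = 21613201 ≡ 7386 (mod 8017)
4649^4 ≡ 7386^2 = 54552996 ≡ 5328 (mod 8017)
4649^8 ≡ 5328^2 = 28387584 ≡ 7404 (mod 8017)
4649^16 ≡ 7404^2 = 54819216 ≡ 6987 (mod 8017)
4649^32 ≡ 6987^2 = 48818169 ≡ 2656 (mod 8017)
4649^64 ≡ 2656^2 = 7054336 ≡ 7393 (mod 8017)
4649^128 ≡ 7393^2 = 54656449 ≡ 4560 (mod 8017)
4649^256 ≡ 4560^2 = 20793600 ≡ 5519 (mod 8017)
4649^512 ≡ 5519^2 = 30459361 ≡ 2778 (mod 8017)
4649^1024 ≡ 2778^2 = 7717284 ≡ 4930 (mod 8017)
4649^1214 = 4649^1024 × 4649^128 × 4649^32 × 4649^16 × 4649^8 × 4649^4 × 4649^2 ≡ 4930 × 4560 × 2656 × 6987 × 7404 × 5328 × 7386 (mod 8017).
Accumulate the product:
4930 × 4560 = 22480800 ≡ 1132
1132 × 2656 = 3006592 ≡ 217
217 × 6987 = 1516179 ≡ 966
966 × 7404 = 7152264 ≡ 1100
1100 × 5328 = 5860800 ≡ 373
373 × 7386 = 2754978 ≡ 5147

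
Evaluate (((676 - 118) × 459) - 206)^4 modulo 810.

226

676 - 118 = 558
558 × 459 = 256122 ≡ 162 (mod 810)
162 - 206 = -44 ≡ 766 (mod 810)
(766)^4 ≡ 226 (mod 810)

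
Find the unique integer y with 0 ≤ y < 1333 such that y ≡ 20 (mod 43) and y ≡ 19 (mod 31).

43⁻¹ mod 31: 43·13 ≡ 1 (mod 31), so 43⁻¹ ≡ 13.
y = 20 + 43·((19 − 20)·13 mod 31) = 20 + 43·18 = 794.

794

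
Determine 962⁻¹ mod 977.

521

977 = 1*962 + 15
962 = 64*15 + 2
15 = 7*2 + 1
2 = 2*1 + 0
gcd(962, 977) = 1, so the inverse exists.
Back-substitute for 1:
1 = 1*15 − 7*2
  = −7*962 + 449*15
  = 449*977 − 456*962
So 962⁻¹ ≡ −456 ≡ 521 (mod 977).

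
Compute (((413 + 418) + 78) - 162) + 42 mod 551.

238

413 + 418 = 831 ≡ 280 (mod 551)
280 + 78 = 358
358 - 162 = 196
196 + 42 = 238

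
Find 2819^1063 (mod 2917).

2819^1 ≡ 2819 (mod 2917)
2819^2 ≡ 2819^2 = 7946761 ≡ 853 (mod 2917)
2819^4 ≡ 853^2 = 727609 ≡ 1276 (mod 2917)
2819^8 ≡ 1276^2 = 1628176 ≡ 490 (mod 2917)
2819^16 ≡ 490^2 = 240100 ≡ 906 (mod 2917)
2819^32 ≡ 906^2 = 820836 ≡ 1159 (mod 2917)
2819^64 ≡ 1159^2 = 1343281 ≡ 1461 (mod 2917)
2819^128 ≡ 1461^2 = 2134521 ≡ 2194 (mod 2917)
2819^256 ≡ 2194^2 = 4813636 ≡ 586 (mod 2917)
2819^512 ≡ 586^2 = 343396 ≡ 2107 (mod 2917)
2819^1024 ≡ 2107^2 = 4439449 ≡ 2692 (mod 2917)
2819^1063 = 2819^1024 * 2819^32 * 2819^4 * 2819^2 * 2819^1 ≡ 2692 * 1159 * 1276 * 853 * 2819 (mod 2917).
Accumulate the product:
2692 * 1159 = 3120028 ≡ 1755
1755 * 1276 = 2239380 ≡ 2041
2041 * 853 = 1740973 ≡ 2441
2441 * 2819 = 6881179 ≡ 2893

2893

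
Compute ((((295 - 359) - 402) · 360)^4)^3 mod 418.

254

295 - 359 = -64 ≡ 354 (mod 418)
354 - 402 = -48 ≡ 370 (mod 418)
370 · 360 = 133200 ≡ 276 (mod 418)
(276)^4 ≡ 386 (mod 418)
(386)^3 ≡ 254 (mod 418)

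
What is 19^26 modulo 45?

1

26 in binary is 11010, i.e. 26 = 16 + 8 + 2.
19^1 ≡ 19 (mod 45)
19^2 ≡ 19^2 = 361 ≡ 1 (mod 45)
19^4 ≡ 1^2 = 1 (mod 45)
19^8 ≡ 1^2 = 1 (mod 45)
19^16 ≡ 1^2 = 1 (mod 45)
19^26 = 19^16 · 19^8 · 19^2 ≡ 1 · 1 · 1 (mod 45).
Accumulate the product:
1 · 1 = 1
1 · 1 = 1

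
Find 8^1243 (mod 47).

8

1243 in binary is 10011011011, i.e. 1243 = 1024 + 128 + 64 + 16 + 8 + 2 + 1.
8^1 ≡ 8 (mod 47)
8^2 ≡ 8^2 = 64 ≡ 17 (mod 47)
8^4 ≡ 17^2 = 289 ≡ 7 (mod 47)
8^8 ≡ 7^2 = 49 ≡ 2 (mod 47)
8^16 ≡ 2^2 = 4 (mod 47)
8^32 ≡ 4^2 = 16 (mod 47)
8^64 ≡ 16^2 = 256 ≡ 21 (mod 47)
8^128 ≡ 21^2 = 441 ≡ 18 (mod 47)
8^256 ≡ 18^2 = 324 ≡ 42 (mod 47)
8^512 ≡ 42^2 = 1764 ≡ 25 (mod 47)
8^1024 ≡ 25^2 = 625 ≡ 14 (mod 47)
8^1243 = 8^1024 * 8^128 * 8^64 * 8^16 * 8^8 * 8^2 * 8^1 ≡ 14 * 18 * 21 * 4 * 2 * 17 * 8 (mod 47).
Accumulate the product:
14 * 18 = 252 ≡ 17
17 * 21 = 357 ≡ 28
28 * 4 = 112 ≡ 18
18 * 2 = 36
36 * 17 = 612 ≡ 1
1 * 8 = 8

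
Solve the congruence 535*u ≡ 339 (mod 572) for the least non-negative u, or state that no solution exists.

501

gcd(535, 572) = 1, so a unique solution mod 572 exists.
535⁻¹ ≡ 371 (mod 572).
u ≡ 371*339 ≡ 501 (mod 572).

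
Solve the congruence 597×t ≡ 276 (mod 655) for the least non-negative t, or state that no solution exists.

gcd(597, 655) = 1, so a unique solution mod 655 exists.
597⁻¹ ≡ 463 (mod 655).
t ≡ 463×276 ≡ 63 (mod 655).

63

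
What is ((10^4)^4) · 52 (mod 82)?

(10)^4 ≡ 78 (mod 82)
(78)^4 ≡ 10 (mod 82)
10 · 52 = 520 ≡ 28 (mod 82)

28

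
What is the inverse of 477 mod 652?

421

Run the extended Euclidean algorithm:
652 = 1×477 + 175
477 = 2×175 + 127
175 = 1×127 + 48
127 = 2×48 + 31
48 = 1×31 + 17
31 = 1×17 + 14
17 = 1×14 + 3
14 = 4×3 + 2
3 = 1×2 + 1
2 = 2×1 + 0
gcd(477, 652) = 1, so the inverse exists.
Bézout: 1 = 169×652 − 231×477.
So 477⁻¹ ≡ −231 ≡ 421 (mod 652).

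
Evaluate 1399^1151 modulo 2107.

573

1151 in binary is 10001111111, i.e. 1151 = 1024 + 64 + 32 + 16 + 8 + 4 + 2 + 1.
1399^1 ≡ 1399 (mod 2107)
1399^2 ≡ 1399^2 = 1957201 ≡ 1905 (mod 2107)
1399^4 ≡ 1905^2 = 3629025 ≡ 771 (mod 2107)
1399^8 ≡ 771^2 = 594441 ≡ 267 (mod 2107)
1399^16 ≡ 267^2 = 71289 ≡ 1758 (mod 2107)
1399^32 ≡ 1758^2 = 3090564 ≡ 1702 (mod 2107)
1399^64 ≡ 1702^2 = 2896804 ≡ 1786 (mod 2107)
1399^128 ≡ 1786^2 = 3189796 ≡ 1905 (mod 2107)
1399^256 ≡ 1905^2 = 3629025 ≡ 771 (mod 2107)
1399^512 ≡ 771^2 = 594441 ≡ 267 (mod 2107)
1399^1024 ≡ 267^2 = 71289 ≡ 1758 (mod 2107)
1399^1151 = 1399^1024 · 1399^64 · 1399^32 · 1399^16 · 1399^8 · 1399^4 · 1399^2 · 1399^1 ≡ 1758 · 1786 · 1702 · 1758 · 267 · 771 · 1905 · 1399 (mod 2107).
Accumulate the product:
1758 · 1786 = 3139788 ≡ 358
358 · 1702 = 609316 ≡ 393
393 · 1758 = 690894 ≡ 1905
1905 · 267 = 508635 ≡ 848
848 · 771 = 653808 ≡ 638
638 · 1905 = 1215390 ≡ 1758
1758 · 1399 = 2459442 ≡ 573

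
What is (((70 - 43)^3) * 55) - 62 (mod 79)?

70 - 43 = 27
(27)^3 ≡ 12 (mod 79)
12 * 55 = 660 ≡ 28 (mod 79)
28 - 62 = -34 ≡ 45 (mod 79)

45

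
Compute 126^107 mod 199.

107 in binary is 1101011, i.e. 107 = 64 + 32 + 8 + 2 + 1.
126^1 ≡ 126 (mod 199)
126^2 ≡ 126^2 = 15876 ≡ 155 (mod 199)
126^4 ≡ 155^2 = 24025 ≡ 145 (mod 199)
126^8 ≡ 145^2 = 21025 ≡ 130 (mod 199)
126^16 ≡ 130^2 = 16900 ≡ 184 (mod 199)
126^32 ≡ 184^2 = 33856 ≡ 26 (mod 199)
126^64 ≡ 26^2 = 676 ≡ 79 (mod 199)
126^107 = 126^64 × 126^32 × 126^8 × 126^2 × 126^1 ≡ 79 × 26 × 130 × 155 × 126 (mod 199).
Accumulate the product:
79 × 26 = 2054 ≡ 64
64 × 130 = 8320 ≡ 161
161 × 155 = 24955 ≡ 80
80 × 126 = 10080 ≡ 130

130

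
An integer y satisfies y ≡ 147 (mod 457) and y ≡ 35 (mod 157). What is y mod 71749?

3803

457⁻¹ mod 157: 457×56 ≡ 1 (mod 157), so 457⁻¹ ≡ 56.
y = 147 + 457×((35 − 147)×56 mod 157) = 147 + 457×8 = 3803.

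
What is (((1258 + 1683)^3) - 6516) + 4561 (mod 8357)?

1258 + 1683 = 2941
(2941)^3 ≡ 611 (mod 8357)
611 - 6516 = -5905 ≡ 2452 (mod 8357)
2452 + 4561 = 7013

7013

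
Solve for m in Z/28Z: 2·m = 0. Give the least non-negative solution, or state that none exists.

gcd(2, 28) = 2, and 2 | 0, so solutions exist.
Divide through by 2: 1·m ≡ 0 mod 14.
1⁻¹ ≡ 1 (mod 14).
m ≡ 1·0 ≡ 0 (mod 14).
The smallest non-negative solution is m = 0.

0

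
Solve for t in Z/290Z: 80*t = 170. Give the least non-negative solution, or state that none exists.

gcd(80, 290) = 10, and 10 | 170, so solutions exist.
Divide through by 10: 8*t mod 29 = 17.
8⁻¹ ≡ 11 (mod 29).
t ≡ 11*17 ≡ 13 (mod 29).
The smallest non-negative solution is t = 13.

13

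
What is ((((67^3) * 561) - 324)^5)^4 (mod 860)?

181

(67)^3 ≡ 623 (mod 860)
623 * 561 = 349503 ≡ 343 (mod 860)
343 - 324 = 19
(19)^5 ≡ 159 (mod 860)
(159)^4 ≡ 181 (mod 860)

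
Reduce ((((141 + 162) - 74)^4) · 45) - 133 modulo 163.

141 + 162 = 303 ≡ 140 (mod 163)
140 - 74 = 66
(66)^4 ≡ 69 (mod 163)
69 · 45 = 3105 ≡ 8 (mod 163)
8 - 133 = -125 ≡ 38 (mod 163)

38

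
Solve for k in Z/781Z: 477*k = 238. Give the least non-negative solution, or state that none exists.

gcd(477, 781) = 1, so a unique solution mod 781 exists.
477⁻¹ ≡ 465 (mod 781).
k ≡ 465*238 ≡ 549 (mod 781).

549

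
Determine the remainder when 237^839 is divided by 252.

Using repeated squaring:
839 in binary is 1101000111, i.e. 839 = 512 + 256 + 64 + 4 + 2 + 1.
237^1 ≡ 237 (mod 252)
237^2 ≡ 237^2 = 56169 ≡ 225 (mod 252)
237^4 ≡ 225^2 = 50625 ≡ 225 (mod 252)
237^8 ≡ 225^2 = 50625 ≡ 225 (mod 252)
237^16 ≡ 225^2 = 50625 ≡ 225 (mod 252)
237^32 ≡ 225^2 = 50625 ≡ 225 (mod 252)
237^64 ≡ 225^2 = 50625 ≡ 225 (mod 252)
237^128 ≡ 225^2 = 50625 ≡ 225 (mod 252)
237^256 ≡ 225^2 = 50625 ≡ 225 (mod 252)
237^512 ≡ 225^2 = 50625 ≡ 225 (mod 252)
237^839 = 237^512 × 237^256 × 237^64 × 237^4 × 237^2 × 237^1 ≡ 225 × 225 × 225 × 225 × 225 × 237 (mod 252).
Accumulate the product:
225 × 225 = 50625 ≡ 225
225 × 225 = 50625 ≡ 225
225 × 225 = 50625 ≡ 225
225 × 225 = 50625 ≡ 225
225 × 237 = 53325 ≡ 153

153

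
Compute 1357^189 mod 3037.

1357^1 ≡ 1357 (mod 3037)
1357^2 ≡ 1357^2 = 1841449 ≡ 1027 (mod 3037)
1357^4 ≡ 1027^2 = 1054729 ≡ 890 (mod 3037)
1357^8 ≡ 890^2 = 792100 ≡ 2480 (mod 3037)
1357^16 ≡ 2480^2 = 6150400 ≡ 475 (mod 3037)
1357^32 ≡ 475^2 = 225625 ≡ 887 (mod 3037)
1357^64 ≡ 887^2 = 786769 ≡ 186 (mod 3037)
1357^128 ≡ 186^2 = 34596 ≡ 1189 (mod 3037)
1357^189 = 1357^128 * 1357^32 * 1357^16 * 1357^8 * 1357^4 * 1357^1 ≡ 1189 * 887 * 475 * 2480 * 890 * 1357 (mod 3037).
Accumulate the product:
1189 * 887 = 1054643 ≡ 804
804 * 475 = 381900 ≡ 2275
2275 * 2480 = 5642000 ≡ 2291
2291 * 890 = 2038990 ≡ 1163
1163 * 1357 = 1578191 ≡ 1988

1988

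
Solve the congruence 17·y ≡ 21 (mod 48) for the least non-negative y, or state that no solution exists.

21

gcd(17, 48) = 1, so a unique solution mod 48 exists.
17⁻¹ ≡ 17 (mod 48).
y ≡ 17·21 ≡ 21 (mod 48).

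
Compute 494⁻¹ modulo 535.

274

535 = 1*494 + 41
494 = 12*41 + 2
41 = 20*2 + 1
2 = 2*1 + 0
gcd(494, 535) = 1, so the inverse exists.
Back-substitute for 1:
1 = 1*41 − 20*2
  = −20*494 + 241*41
  = 241*535 − 261*494
So 494⁻¹ ≡ −261 ≡ 274 (mod 535).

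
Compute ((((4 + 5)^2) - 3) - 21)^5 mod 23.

5

4 + 5 = 9
(9)^2 ≡ 12 (mod 23)
12 - 3 = 9
9 - 21 = -12 ≡ 11 (mod 23)
(11)^5 ≡ 5 (mod 23)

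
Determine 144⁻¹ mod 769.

251

By the extended Euclidean algorithm:
769 = 5·144 + 49
144 = 2·49 + 46
49 = 1·46 + 3
46 = 15·3 + 1
3 = 3·1 + 0
gcd(144, 769) = 1, so the inverse exists.
Back-substitute for 1:
1 = 1·46 − 15·3
  = −15·49 + 16·46
  = 16·144 − 47·49
  = −47·769 + 251·144
So 144⁻¹ ≡ 251 (mod 769).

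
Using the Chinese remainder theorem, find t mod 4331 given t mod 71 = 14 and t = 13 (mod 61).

440

71⁻¹ mod 61: 71·55 ≡ 1 (mod 61), so 71⁻¹ ≡ 55.
t = 14 + 71·((13 − 14)·55 mod 61) = 14 + 71·6 = 440.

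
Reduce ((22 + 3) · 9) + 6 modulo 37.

9

22 + 3 = 25
25 · 9 = 225 ≡ 3 (mod 37)
3 + 6 = 9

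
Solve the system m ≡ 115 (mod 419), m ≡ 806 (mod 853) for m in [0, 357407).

295091

419⁻¹ mod 853: 419*796 ≡ 1 (mod 853), so 419⁻¹ ≡ 796.
m = 115 + 419*((806 − 115)*796 mod 853) = 115 + 419*704 = 295091.
Check: 295091 mod 419 = 115, 295091 mod 853 = 806. ✓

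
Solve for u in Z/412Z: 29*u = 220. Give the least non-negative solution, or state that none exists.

gcd(29, 412) = 1, so a unique solution mod 412 exists.
29⁻¹ ≡ 341 (mod 412).
u ≡ 341*220 ≡ 36 (mod 412).

36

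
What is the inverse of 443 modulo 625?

Apply the Euclidean algorithm and back-substitute:
625 = 1*443 + 182
443 = 2*182 + 79
182 = 2*79 + 24
79 = 3*24 + 7
24 = 3*7 + 3
7 = 2*3 + 1
3 = 3*1 + 0
gcd(443, 625) = 1, so the inverse exists.
Bézout: 1 = −129*625 + 182*443.
So 443⁻¹ ≡ 182 (mod 625).

182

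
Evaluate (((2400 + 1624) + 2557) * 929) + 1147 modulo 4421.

2400 + 1624 = 4024
4024 + 2557 = 6581 ≡ 2160 (mod 4421)
2160 * 929 = 2006640 ≡ 3927 (mod 4421)
3927 + 1147 = 5074 ≡ 653 (mod 4421)

653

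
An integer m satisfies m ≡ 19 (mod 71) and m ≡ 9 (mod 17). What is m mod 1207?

587

71⁻¹ mod 17: 71*6 ≡ 1 (mod 17), so 71⁻¹ ≡ 6.
m = 19 + 71*((9 − 19)*6 mod 17) = 19 + 71*8 = 587.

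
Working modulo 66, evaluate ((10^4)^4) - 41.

59

(10)^4 ≡ 34 (mod 66)
(34)^4 ≡ 34 (mod 66)
34 - 41 = -7 ≡ 59 (mod 66)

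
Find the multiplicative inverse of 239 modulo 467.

By the extended Euclidean algorithm:
467 = 1*239 + 228
239 = 1*228 + 11
228 = 20*11 + 8
11 = 1*8 + 3
8 = 2*3 + 2
3 = 1*2 + 1
2 = 2*1 + 0
gcd(239, 467) = 1, so the inverse exists.
Back-substitute for 1:
1 = 1*3 − 1*2
  = −1*8 + 3*3
  = 3*11 − 4*8
  = −4*228 + 83*11
  = 83*239 − 87*228
  = −87*467 + 170*239
So 239⁻¹ ≡ 170 (mod 467).

170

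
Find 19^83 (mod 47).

40

19^1 ≡ 19 (mod 47)
19^2 ≡ 19^2 = 361 ≡ 32 (mod 47)
19^4 ≡ 32^2 = 1024 ≡ 37 (mod 47)
19^8 ≡ 37^2 = 1369 ≡ 6 (mod 47)
19^16 ≡ 6^2 = 36 (mod 47)
19^32 ≡ 36^2 = 1296 ≡ 27 (mod 47)
19^64 ≡ 27^2 = 729 ≡ 24 (mod 47)
19^83 = 19^64 × 19^16 × 19^2 × 19^1 ≡ 24 × 36 × 32 × 19 (mod 47).
Accumulate the product:
24 × 36 = 864 ≡ 18
18 × 32 = 576 ≡ 12
12 × 19 = 228 ≡ 40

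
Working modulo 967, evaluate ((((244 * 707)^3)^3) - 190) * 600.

244 * 707 = 172508 ≡ 382 (mod 967)
(382)^3 ≡ 253 (mod 967)
(253)^3 ≡ 895 (mod 967)
895 - 190 = 705
705 * 600 = 423000 ≡ 421 (mod 967)

421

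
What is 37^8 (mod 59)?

27

37^1 ≡ 37 (mod 59)
37^2 ≡ 37^2 = 1369 ≡ 12 (mod 59)
37^4 ≡ 12^2 = 144 ≡ 26 (mod 59)
37^8 ≡ 26^2 = 676 ≡ 27 (mod 59)
So 37^8 ≡ 27 (mod 59).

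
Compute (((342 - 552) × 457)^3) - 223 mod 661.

568

342 - 552 = -210 ≡ 451 (mod 661)
451 × 457 = 206107 ≡ 536 (mod 661)
(536)^3 ≡ 130 (mod 661)
130 - 223 = -93 ≡ 568 (mod 661)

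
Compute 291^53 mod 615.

By square-and-multiply:
291^1 ≡ 291 (mod 615)
291^2 ≡ 291^2 = 84681 ≡ 426 (mod 615)
291^4 ≡ 426^2 = 181476 ≡ 51 (mod 615)
291^8 ≡ 51^2 = 2601 ≡ 141 (mod 615)
291^16 ≡ 141^2 = 19881 ≡ 201 (mod 615)
291^32 ≡ 201^2 = 40401 ≡ 426 (mod 615)
291^53 = 291^32 * 291^16 * 291^4 * 291^1 ≡ 426 * 201 * 51 * 291 (mod 615).
Accumulate the product:
426 * 201 = 85626 ≡ 141
141 * 51 = 7191 ≡ 426
426 * 291 = 123966 ≡ 351

351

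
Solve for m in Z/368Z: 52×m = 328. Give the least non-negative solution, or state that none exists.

gcd(52, 368) = 4, and 4 | 328, so solutions exist.
Divide through by 4: 13×m mod 92 = 82.
13⁻¹ ≡ 85 (mod 92).
m ≡ 85×82 ≡ 70 (mod 92).
The smallest non-negative solution is m = 70.

70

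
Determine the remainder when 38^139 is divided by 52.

Compute successive squares:
139 in binary is 10001011, i.e. 139 = 128 + 8 + 2 + 1.
38^1 ≡ 38 (mod 52)
38^2 ≡ 38^2 = 1444 ≡ 40 (mod 52)
38^4 ≡ 40^2 = 1600 ≡ 40 (mod 52)
38^8 ≡ 40^2 = 1600 ≡ 40 (mod 52)
38^16 ≡ 40^2 = 1600 ≡ 40 (mod 52)
38^32 ≡ 40^2 = 1600 ≡ 40 (mod 52)
38^64 ≡ 40^2 = 1600 ≡ 40 (mod 52)
38^128 ≡ 40^2 = 1600 ≡ 40 (mod 52)
38^139 = 38^128 × 38^8 × 38^2 × 38^1 ≡ 40 × 40 × 40 × 38 (mod 52).
Accumulate the product:
40 × 40 = 1600 ≡ 40
40 × 40 = 1600 ≡ 40
40 × 38 = 1520 ≡ 12

12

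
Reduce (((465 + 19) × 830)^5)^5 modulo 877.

605

465 + 19 = 484
484 × 830 = 401720 ≡ 54 (mod 877)
(54)^5 ≡ 273 (mod 877)
(273)^5 ≡ 605 (mod 877)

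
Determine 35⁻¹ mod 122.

7

Run the extended Euclidean algorithm:
122 = 3·35 + 17
35 = 2·17 + 1
17 = 17·1 + 0
gcd(35, 122) = 1, so the inverse exists.
Back-substitute for 1:
1 = 1·35 − 2·17
  = −2·122 + 7·35
So 35⁻¹ ≡ 7 (mod 122).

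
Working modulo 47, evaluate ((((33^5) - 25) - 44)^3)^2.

18

(33)^5 ≡ 44 (mod 47)
44 - 25 = 19
19 - 44 = -25 ≡ 22 (mod 47)
(22)^3 ≡ 26 (mod 47)
(26)^2 ≡ 18 (mod 47)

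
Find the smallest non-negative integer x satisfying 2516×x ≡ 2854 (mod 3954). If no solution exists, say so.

gcd(2516, 3954) = 2, and 2 | 2854, so solutions exist.
Divide through by 2: 1258×x mod 1977 = 1427.
1258⁻¹ ≡ 1966 (mod 1977).
x ≡ 1966×1427 ≡ 119 (mod 1977).
The smallest non-negative solution is x = 119.

119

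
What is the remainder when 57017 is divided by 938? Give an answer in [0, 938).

57017 = 60*938 + 737, so 57017 ≡ 737 (mod 938).

737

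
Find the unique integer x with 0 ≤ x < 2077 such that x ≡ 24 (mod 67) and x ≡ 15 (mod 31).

67⁻¹ mod 31: 67×25 ≡ 1 (mod 31), so 67⁻¹ ≡ 25.
x = 24 + 67×((15 − 24)×25 mod 31) = 24 + 67×23 = 1565.
Check: 1565 mod 67 = 24, 1565 mod 31 = 15. ✓

1565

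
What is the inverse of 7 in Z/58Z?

25

By the extended Euclidean algorithm:
58 = 8*7 + 2
7 = 3*2 + 1
2 = 2*1 + 0
gcd(7, 58) = 1, so the inverse exists.
Bézout: 1 = −3*58 + 25*7.
So 7⁻¹ ≡ 25 (mod 58).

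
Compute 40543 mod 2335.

40543 = 17*2335 + 848, so 40543 ≡ 848 (mod 2335).

848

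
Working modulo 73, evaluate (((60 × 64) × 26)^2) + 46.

38

60 × 64 = 3840 ≡ 44 (mod 73)
44 × 26 = 1144 ≡ 49 (mod 73)
(49)^2 ≡ 65 (mod 73)
65 + 46 = 111 ≡ 38 (mod 73)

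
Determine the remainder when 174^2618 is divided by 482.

364

Compute successive squares:
2618 in binary is 101000111010, i.e. 2618 = 2048 + 512 + 32 + 16 + 8 + 2.
174^1 ≡ 174 (mod 482)
174^2 ≡ 174^2 = 30276 ≡ 392 (mod 482)
174^4 ≡ 392^2 = 153664 ≡ 388 (mod 482)
174^8 ≡ 388^2 = 150544 ≡ 160 (mod 482)
174^16 ≡ 160^2 = 25600 ≡ 54 (mod 482)
174^32 ≡ 54^2 = 2916 ≡ 24 (mod 482)
174^64 ≡ 24^2 = 576 ≡ 94 (mod 482)
174^128 ≡ 94^2 = 8836 ≡ 160 (mod 482)
174^256 ≡ 160^2 = 25600 ≡ 54 (mod 482)
174^512 ≡ 54^2 = 2916 ≡ 24 (mod 482)
174^1024 ≡ 24^2 = 576 ≡ 94 (mod 482)
174^2048 ≡ 94^2 = 8836 ≡ 160 (mod 482)
174^2618 = 174^2048 · 174^512 · 174^32 · 174^16 · 174^8 · 174^2 ≡ 160 · 24 · 24 · 54 · 160 · 392 (mod 482).
Accumulate the product:
160 · 24 = 3840 ≡ 466
466 · 24 = 11184 ≡ 98
98 · 54 = 5292 ≡ 472
472 · 160 = 75520 ≡ 328
328 · 392 = 128576 ≡ 364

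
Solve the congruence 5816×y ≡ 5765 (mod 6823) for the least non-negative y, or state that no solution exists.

gcd(5816, 6823) = 1, so a unique solution mod 6823 exists.
5816⁻¹ ≡ 2385 (mod 6823).
y ≡ 2385×5765 ≡ 1180 (mod 6823).

1180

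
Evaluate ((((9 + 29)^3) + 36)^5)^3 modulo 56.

9 + 29 = 38
(38)^3 ≡ 48 (mod 56)
48 + 36 = 84 ≡ 28 (mod 56)
(28)^5 ≡ 0 (mod 56)
(0)^3 ≡ 0 (mod 56)

0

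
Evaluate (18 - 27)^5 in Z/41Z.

18 - 27 = -9 ≡ 32 (mod 41)
(32)^5 ≡ 32 (mod 41)

32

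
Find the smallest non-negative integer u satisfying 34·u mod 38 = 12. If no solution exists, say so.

gcd(34, 38) = 2, and 2 | 12, so solutions exist.
Divide through by 2: 17·u = 6 (mod 19).
17⁻¹ ≡ 9 (mod 19).
u ≡ 9·6 ≡ 16 (mod 19).
The smallest non-negative solution is u = 16.

16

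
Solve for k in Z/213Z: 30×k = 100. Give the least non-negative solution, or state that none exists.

gcd(30, 213) = 3, and 3 does not divide 100.
So the congruence has no solution.

no solution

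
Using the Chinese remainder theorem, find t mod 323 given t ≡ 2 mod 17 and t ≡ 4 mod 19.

17⁻¹ mod 19: 17*9 ≡ 1 (mod 19), so 17⁻¹ ≡ 9.
t = 2 + 17*((4 − 2)*9 mod 19) = 2 + 17*18 = 308.

308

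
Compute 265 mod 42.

13

265 = 6·42 + 13, so 265 ≡ 13 (mod 42).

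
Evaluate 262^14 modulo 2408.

1248

262^1 ≡ 262 (mod 2408)
262^2 ≡ 262^2 = 68644 ≡ 1220 (mod 2408)
262^4 ≡ 1220^2 = 1488400 ≡ 256 (mod 2408)
262^8 ≡ 256^2 = 65536 ≡ 520 (mod 2408)
262^14 = 262^8 * 262^4 * 262^2 ≡ 520 * 256 * 1220 (mod 2408).
Accumulate the product:
520 * 256 = 133120 ≡ 680
680 * 1220 = 829600 ≡ 1248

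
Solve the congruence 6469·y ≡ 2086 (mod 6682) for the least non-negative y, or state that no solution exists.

5386

gcd(6469, 6682) = 1, so a unique solution mod 6682 exists.
6469⁻¹ ≡ 4737 (mod 6682).
y ≡ 4737·2086 ≡ 5386 (mod 6682).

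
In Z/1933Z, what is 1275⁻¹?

Apply the Euclidean algorithm and back-substitute:
1933 = 1·1275 + 658
1275 = 1·658 + 617
658 = 1·617 + 41
617 = 15·41 + 2
41 = 20·2 + 1
2 = 2·1 + 0
gcd(1275, 1933) = 1, so the inverse exists.
Back-substitute for 1:
1 = 1·41 − 20·2
  = −20·617 + 301·41
  = 301·658 − 321·617
  = −321·1275 + 622·658
  = 622·1933 − 943·1275
So 1275⁻¹ ≡ −943 ≡ 990 (mod 1933).

990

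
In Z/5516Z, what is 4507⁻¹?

5516 = 1×4507 + 1009
4507 = 4×1009 + 471
1009 = 2×471 + 67
471 = 7×67 + 2
67 = 33×2 + 1
2 = 2×1 + 0
gcd(4507, 5516) = 1, so the inverse exists.
Back-substitute for 1:
1 = 1×67 − 33×2
  = −33×471 + 232×67
  = 232×1009 − 497×471
  = −497×4507 + 2220×1009
  = 2220×5516 − 2717×4507
So 4507⁻¹ ≡ −2717 ≡ 2799 (mod 5516).

2799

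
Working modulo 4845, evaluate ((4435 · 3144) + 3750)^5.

4435 · 3144 = 13943640 ≡ 4575 (mod 4845)
4575 + 3750 = 8325 ≡ 3480 (mod 4845)
(3480)^5 ≡ 870 (mod 4845)

870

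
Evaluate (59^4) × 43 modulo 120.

43

(59)^4 ≡ 1 (mod 120)
1 × 43 = 43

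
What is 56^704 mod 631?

529

704 in binary is 1011000000, i.e. 704 = 512 + 128 + 64.
56^1 ≡ 56 (mod 631)
56^2 ≡ 56^2 = 3136 ≡ 612 (mod 631)
56^4 ≡ 612^2 = 374544 ≡ 361 (mod 631)
56^8 ≡ 361^2 = 130321 ≡ 335 (mod 631)
56^16 ≡ 335^2 = 112225 ≡ 538 (mod 631)
56^32 ≡ 538^2 = 289444 ≡ 446 (mod 631)
56^64 ≡ 446^2 = 198916 ≡ 151 (mod 631)
56^128 ≡ 151^2 = 22801 ≡ 85 (mod 631)
56^256 ≡ 85^2 = 7225 ≡ 284 (mod 631)
56^512 ≡ 284^2 = 80656 ≡ 519 (mod 631)
56^704 = 56^512 × 56^128 × 56^64 ≡ 519 × 85 × 151 (mod 631).
Accumulate the product:
519 × 85 = 44115 ≡ 576
576 × 151 = 86976 ≡ 529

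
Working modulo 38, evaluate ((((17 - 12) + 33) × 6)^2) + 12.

12

17 - 12 = 5
5 + 33 = 38 ≡ 0 (mod 38)
0 × 6 = 0
(0)^2 ≡ 0 (mod 38)
0 + 12 = 12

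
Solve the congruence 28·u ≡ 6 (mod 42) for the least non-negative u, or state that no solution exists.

no solution

gcd(28, 42) = 14, and 14 does not divide 6.
So the congruence has no solution.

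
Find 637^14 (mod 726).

265

By square-and-multiply:
14 in binary is 1110, i.e. 14 = 8 + 4 + 2.
637^1 ≡ 637 (mod 726)
637^2 ≡ 637^2 = 405769 ≡ 661 (mod 726)
637^4 ≡ 661^2 = 436921 ≡ 595 (mod 726)
637^8 ≡ 595^2 = 354025 ≡ 463 (mod 726)
637^14 = 637^8 × 637^4 × 637^2 ≡ 463 × 595 × 661 (mod 726).
Accumulate the product:
463 × 595 = 275485 ≡ 331
331 × 661 = 218791 ≡ 265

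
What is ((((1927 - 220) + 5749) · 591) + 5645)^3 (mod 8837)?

7184

1927 - 220 = 1707
1707 + 5749 = 7456
7456 · 591 = 4406496 ≡ 5670 (mod 8837)
5670 + 5645 = 11315 ≡ 2478 (mod 8837)
(2478)^3 ≡ 7184 (mod 8837)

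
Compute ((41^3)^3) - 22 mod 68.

(41)^3 ≡ 37 (mod 68)
(37)^3 ≡ 61 (mod 68)
61 - 22 = 39

39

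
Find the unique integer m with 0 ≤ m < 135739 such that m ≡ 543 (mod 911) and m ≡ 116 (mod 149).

911⁻¹ mod 149: 911·114 ≡ 1 (mod 149), so 911⁻¹ ≡ 114.
m = 543 + 911·((116 − 543)·114 mod 149) = 543 + 911·45 = 41538.

41538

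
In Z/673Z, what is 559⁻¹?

673 = 1*559 + 114
559 = 4*114 + 103
114 = 1*103 + 11
103 = 9*11 + 4
11 = 2*4 + 3
4 = 1*3 + 1
3 = 3*1 + 0
gcd(559, 673) = 1, so the inverse exists.
Back-substitute for 1:
1 = 1*4 − 1*3
  = −1*11 + 3*4
  = 3*103 − 28*11
  = −28*114 + 31*103
  = 31*559 − 152*114
  = −152*673 + 183*559
So 559⁻¹ ≡ 183 (mod 673).

183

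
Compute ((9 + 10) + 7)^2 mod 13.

0

9 + 10 = 19 ≡ 6 (mod 13)
6 + 7 = 13 ≡ 0 (mod 13)
(0)^2 ≡ 0 (mod 13)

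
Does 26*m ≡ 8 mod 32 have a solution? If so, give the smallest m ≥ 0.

gcd(26, 32) = 2, and 2 | 8, so solutions exist.
Divide through by 2: 13*m = 4 (mod 16).
13⁻¹ ≡ 5 (mod 16).
m ≡ 5*4 ≡ 4 (mod 16).
The smallest non-negative solution is m = 4.

4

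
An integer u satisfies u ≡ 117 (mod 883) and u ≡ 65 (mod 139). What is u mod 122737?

883⁻¹ mod 139: 883*122 ≡ 1 (mod 139), so 883⁻¹ ≡ 122.
u = 117 + 883*((65 − 117)*122 mod 139) = 117 + 883*50 = 44267.

44267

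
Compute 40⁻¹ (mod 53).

Run the extended Euclidean algorithm:
53 = 1×40 + 13
40 = 3×13 + 1
13 = 13×1 + 0
gcd(40, 53) = 1, so the inverse exists.
Back-substitute for 1:
1 = 1×40 − 3×13
  = −3×53 + 4×40
So 40⁻¹ ≡ 4 (mod 53).

4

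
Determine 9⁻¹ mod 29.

Run the extended Euclidean algorithm:
29 = 3×9 + 2
9 = 4×2 + 1
2 = 2×1 + 0
gcd(9, 29) = 1, so the inverse exists.
Back-substitute for 1:
1 = 1×9 − 4×2
  = −4×29 + 13×9
So 9⁻¹ ≡ 13 (mod 29).

13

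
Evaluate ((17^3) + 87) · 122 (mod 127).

19

(17)^3 ≡ 87 (mod 127)
87 + 87 = 174 ≡ 47 (mod 127)
47 · 122 = 5734 ≡ 19 (mod 127)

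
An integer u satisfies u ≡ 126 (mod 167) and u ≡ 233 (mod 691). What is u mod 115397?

167⁻¹ mod 691: 167*120 ≡ 1 (mod 691), so 167⁻¹ ≡ 120.
u = 126 + 167*((233 − 126)*120 mod 691) = 126 + 167*402 = 67260.
Check: 67260 mod 167 = 126, 67260 mod 691 = 233. ✓

67260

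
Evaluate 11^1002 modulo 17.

11^1 ≡ 11 (mod 17)
11^2 ≡ 11^2 = 121 ≡ 2 (mod 17)
11^4 ≡ 2^2 = 4 (mod 17)
11^8 ≡ 4^2 = 16 (mod 17)
11^16 ≡ 16^2 = 256 ≡ 1 (mod 17)
11^32 ≡ 1^2 = 1 (mod 17)
11^64 ≡ 1^2 = 1 (mod 17)
11^128 ≡ 1^2 = 1 (mod 17)
11^256 ≡ 1^2 = 1 (mod 17)
11^512 ≡ 1^2 = 1 (mod 17)
11^1002 = 11^512 × 11^256 × 11^128 × 11^64 × 11^32 × 11^8 × 11^2 ≡ 1 × 1 × 1 × 1 × 1 × 16 × 2 (mod 17).
Accumulate the product:
1 × 1 = 1
1 × 1 = 1
1 × 1 = 1
1 × 1 = 1
1 × 16 = 16
16 × 2 = 32 ≡ 15

15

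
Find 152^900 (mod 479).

321

By square-and-multiply:
900 in binary is 1110000100, i.e. 900 = 512 + 256 + 128 + 4.
152^1 ≡ 152 (mod 479)
152^2 ≡ 152^2 = 23104 ≡ 112 (mod 479)
152^4 ≡ 112^2 = 12544 ≡ 90 (mod 479)
152^8 ≡ 90^2 = 8100 ≡ 436 (mod 479)
152^16 ≡ 436^2 = 190096 ≡ 412 (mod 479)
152^32 ≡ 412^2 = 169744 ≡ 178 (mod 479)
152^64 ≡ 178^2 = 31684 ≡ 70 (mod 479)
152^128 ≡ 70^2 = 4900 ≡ 110 (mod 479)
152^256 ≡ 110^2 = 12100 ≡ 125 (mod 479)
152^512 ≡ 125^2 = 15625 ≡ 297 (mod 479)
152^900 = 152^512 × 152^256 × 152^128 × 152^4 ≡ 297 × 125 × 110 × 90 (mod 479).
Accumulate the product:
297 × 125 = 37125 ≡ 242
242 × 110 = 26620 ≡ 275
275 × 90 = 24750 ≡ 321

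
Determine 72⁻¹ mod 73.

Apply the Euclidean algorithm and back-substitute:
73 = 1*72 + 1
72 = 72*1 + 0
gcd(72, 73) = 1, so the inverse exists.
Bézout: 1 = 1*73 − 1*72.
So 72⁻¹ ≡ −1 ≡ 72 (mod 73).

72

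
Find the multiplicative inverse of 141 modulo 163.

37

Run the extended Euclidean algorithm:
163 = 1×141 + 22
141 = 6×22 + 9
22 = 2×9 + 4
9 = 2×4 + 1
4 = 4×1 + 0
gcd(141, 163) = 1, so the inverse exists.
Back-substitute for 1:
1 = 1×9 − 2×4
  = −2×22 + 5×9
  = 5×141 − 32×22
  = −32×163 + 37×141
So 141⁻¹ ≡ 37 (mod 163).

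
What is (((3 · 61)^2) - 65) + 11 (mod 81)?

3 · 61 = 183 ≡ 21 (mod 81)
(21)^2 ≡ 36 (mod 81)
36 - 65 = -29 ≡ 52 (mod 81)
52 + 11 = 63

63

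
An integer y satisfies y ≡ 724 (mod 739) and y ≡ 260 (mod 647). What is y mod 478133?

739⁻¹ mod 647: 739×429 ≡ 1 (mod 647), so 739⁻¹ ≡ 429.
y = 724 + 739×((260 − 724)×429 mod 647) = 724 + 739×220 = 163304.

163304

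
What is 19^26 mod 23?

Compute successive squares:
26 in binary is 11010, i.e. 26 = 16 + 8 + 2.
19^1 ≡ 19 (mod 23)
19^2 ≡ 19^2 = 361 ≡ 16 (mod 23)
19^4 ≡ 16^2 = 256 ≡ 3 (mod 23)
19^8 ≡ 3^2 = 9 (mod 23)
19^16 ≡ 9^2 = 81 ≡ 12 (mod 23)
19^26 = 19^16 · 19^8 · 19^2 ≡ 12 · 9 · 16 (mod 23).
Accumulate the product:
12 · 9 = 108 ≡ 16
16 · 16 = 256 ≡ 3

3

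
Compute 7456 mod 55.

31

7456 = 135*55 + 31, so 7456 ≡ 31 (mod 55).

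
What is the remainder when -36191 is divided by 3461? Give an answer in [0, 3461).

-36191 = -11*3461 + 1880, so -36191 ≡ 1880 (mod 3461).

1880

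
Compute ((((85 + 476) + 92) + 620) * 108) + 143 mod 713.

85 + 476 = 561
561 + 92 = 653
653 + 620 = 1273 ≡ 560 (mod 713)
560 * 108 = 60480 ≡ 588 (mod 713)
588 + 143 = 731 ≡ 18 (mod 713)

18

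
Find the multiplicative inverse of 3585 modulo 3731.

3501

3731 = 1·3585 + 146
3585 = 24·146 + 81
146 = 1·81 + 65
81 = 1·65 + 16
65 = 4·16 + 1
16 = 16·1 + 0
gcd(3585, 3731) = 1, so the inverse exists.
Bézout: 1 = 221·3731 − 230·3585.
So 3585⁻¹ ≡ −230 ≡ 3501 (mod 3731).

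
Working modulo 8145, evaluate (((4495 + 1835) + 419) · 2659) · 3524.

6604

4495 + 1835 = 6330
6330 + 419 = 6749
6749 · 2659 = 17945591 ≡ 2156 (mod 8145)
2156 · 3524 = 7597744 ≡ 6604 (mod 8145)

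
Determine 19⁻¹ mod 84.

31

By the extended Euclidean algorithm:
84 = 4×19 + 8
19 = 2×8 + 3
8 = 2×3 + 2
3 = 1×2 + 1
2 = 2×1 + 0
gcd(19, 84) = 1, so the inverse exists.
Back-substitute for 1:
1 = 1×3 − 1×2
  = −1×8 + 3×3
  = 3×19 − 7×8
  = −7×84 + 31×19
So 19⁻¹ ≡ 31 (mod 84).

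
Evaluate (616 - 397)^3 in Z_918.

621

616 - 397 = 219
(219)^3 ≡ 621 (mod 918)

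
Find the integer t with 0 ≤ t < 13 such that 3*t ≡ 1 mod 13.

Run the extended Euclidean algorithm:
13 = 4*3 + 1
3 = 3*1 + 0
gcd(3, 13) = 1, so the inverse exists.
Back-substitute for 1:
1 = 1*13 − 4*3
So 3⁻¹ ≡ −4 ≡ 9 (mod 13).

9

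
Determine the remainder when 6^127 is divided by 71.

58

127 in binary is 1111111, i.e. 127 = 64 + 32 + 16 + 8 + 4 + 2 + 1.
6^1 ≡ 6 (mod 71)
6^2 ≡ 6^2 = 36 (mod 71)
6^4 ≡ 36^2 = 1296 ≡ 18 (mod 71)
6^8 ≡ 18^2 = 324 ≡ 40 (mod 71)
6^16 ≡ 40^2 = 1600 ≡ 38 (mod 71)
6^32 ≡ 38^2 = 1444 ≡ 24 (mod 71)
6^64 ≡ 24^2 = 576 ≡ 8 (mod 71)
6^127 = 6^64 × 6^32 × 6^16 × 6^8 × 6^4 × 6^2 × 6^1 ≡ 8 × 24 × 38 × 40 × 18 × 36 × 6 (mod 71).
Accumulate the product:
8 × 24 = 192 ≡ 50
50 × 38 = 1900 ≡ 54
54 × 40 = 2160 ≡ 30
30 × 18 = 540 ≡ 43
43 × 36 = 1548 ≡ 57
57 × 6 = 342 ≡ 58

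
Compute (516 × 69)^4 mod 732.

180

516 × 69 = 35604 ≡ 468 (mod 732)
(468)^4 ≡ 180 (mod 732)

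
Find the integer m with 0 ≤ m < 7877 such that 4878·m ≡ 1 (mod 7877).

7026

7877 = 1×4878 + 2999
4878 = 1×2999 + 1879
2999 = 1×1879 + 1120
1879 = 1×1120 + 759
1120 = 1×759 + 361
759 = 2×361 + 37
361 = 9×37 + 28
37 = 1×28 + 9
28 = 3×9 + 1
9 = 9×1 + 0
gcd(4878, 7877) = 1, so the inverse exists.
Bézout: 1 = 527×7877 − 851×4878.
So 4878⁻¹ ≡ −851 ≡ 7026 (mod 7877).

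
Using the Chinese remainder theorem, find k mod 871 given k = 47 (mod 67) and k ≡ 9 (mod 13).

67⁻¹ mod 13: 67·7 ≡ 1 (mod 13), so 67⁻¹ ≡ 7.
k = 47 + 67·((9 − 47)·7 mod 13) = 47 + 67·7 = 516.
Check: 516 mod 67 = 47, 516 mod 13 = 9. ✓

516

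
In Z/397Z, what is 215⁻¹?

Run the extended Euclidean algorithm:
397 = 1·215 + 182
215 = 1·182 + 33
182 = 5·33 + 17
33 = 1·17 + 16
17 = 1·16 + 1
16 = 16·1 + 0
gcd(215, 397) = 1, so the inverse exists.
Back-substitute for 1:
1 = 1·17 − 1·16
  = −1·33 + 2·17
  = 2·182 − 11·33
  = −11·215 + 13·182
  = 13·397 − 24·215
So 215⁻¹ ≡ −24 ≡ 373 (mod 397).

373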